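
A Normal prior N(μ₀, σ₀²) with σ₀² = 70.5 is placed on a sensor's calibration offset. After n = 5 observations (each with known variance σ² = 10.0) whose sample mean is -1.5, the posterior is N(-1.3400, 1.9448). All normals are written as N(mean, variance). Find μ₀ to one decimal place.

μ₀ = 4.3

With known observation variance, the Normal–Normal posterior has precision τ_n = τ₀ + n/σ² and mean μ_n = (τ₀μ₀ + (n/σ²)x̄)/τ_n.
Here τ₀ = 1/70.5 = 0.014184 and τ_data = 5/10.0 = 0.500000, so τ_n = 0.514184.
Rearranging for μ₀: μ₀ = (μ_n·τ_n − τ_data·x̄)/τ₀ = (-1.3400·0.514184 − 0.500000·-1.5) / 0.014184 = 0.060993/0.014184 ≈ 4.3.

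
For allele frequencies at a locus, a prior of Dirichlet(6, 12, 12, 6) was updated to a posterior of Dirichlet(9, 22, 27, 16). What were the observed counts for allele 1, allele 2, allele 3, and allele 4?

For a Dirichlet(α) prior with multinomial counts c, the posterior is Dirichlet(α + c) componentwise.
Counts are posterior − prior componentwise: 9−6=3, 22−12=10, 27−12=15, 16−6=10.

counts (3, 10, 15, 10)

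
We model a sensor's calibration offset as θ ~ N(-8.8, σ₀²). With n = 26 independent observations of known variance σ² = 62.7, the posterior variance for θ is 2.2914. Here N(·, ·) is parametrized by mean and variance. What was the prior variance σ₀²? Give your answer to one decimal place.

For the Normal–Normal model with known σ², precisions add: τ_n = τ₀ + n/σ².
So 1/σ₀² = 1/2.2914 − 26/62.7 = 0.436414 − 0.414673 = 0.021741.
Hence σ₀² = 1/0.021741 ≈ 46.0.

σ₀² = 46.0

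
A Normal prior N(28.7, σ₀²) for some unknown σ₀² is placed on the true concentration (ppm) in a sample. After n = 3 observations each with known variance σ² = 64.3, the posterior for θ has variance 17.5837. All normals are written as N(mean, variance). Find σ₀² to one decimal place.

Posterior precision equals prior precision plus data precision: 1/σ_n² = 1/σ₀² + n/σ².
So 1/σ₀² = 1/17.5837 − 3/64.3 = 0.056871 − 0.046656 = 0.010215.
Hence σ₀² = 1/0.010215 ≈ 97.9.

σ₀² = 97.9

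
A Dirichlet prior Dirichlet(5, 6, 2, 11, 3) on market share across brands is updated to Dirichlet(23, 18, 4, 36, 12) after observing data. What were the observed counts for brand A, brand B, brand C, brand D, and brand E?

For a Dirichlet(α) prior with multinomial counts c, the posterior is Dirichlet(α + c) componentwise.
Counts are posterior − prior componentwise: 23−5=18, 18−6=12, 4−2=2, 36−11=25, 12−3=9.

counts (18, 12, 2, 25, 9)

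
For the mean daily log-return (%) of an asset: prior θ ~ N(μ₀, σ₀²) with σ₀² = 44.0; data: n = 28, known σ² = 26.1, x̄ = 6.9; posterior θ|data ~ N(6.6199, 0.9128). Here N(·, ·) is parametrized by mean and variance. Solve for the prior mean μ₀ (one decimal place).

The posterior mean is a precision-weighted average: μ_n = (τ₀μ₀ + τ_data·x̄)/(τ₀+τ_data), with τ₀=1/σ₀² and τ_data=n/σ².
Here τ₀ = 1/44.0 = 0.022727 and τ_data = 28/26.1 = 1.072797, so τ_n = 1.095524.
Rearranging for μ₀: μ₀ = (μ_n·τ_n − τ_data·x̄)/τ₀ = (6.6199·1.095524 − 1.072797·6.9) / 0.022727 = -0.150040/0.022727 ≈ -6.6.

μ₀ = -6.6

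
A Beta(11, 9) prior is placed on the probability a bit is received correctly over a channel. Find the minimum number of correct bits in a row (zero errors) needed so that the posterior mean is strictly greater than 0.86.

After k correct bits and 0 errors the posterior is Beta(11+k, 9), with mean (11+k)/(11+9+k).
Set (11+k)/(20+k) > 0.86 and solve: k > (0.86·20 − 11)/(1 − 0.86) = 44.286.
The smallest integer exceeding 44.286 is 45.

k = 45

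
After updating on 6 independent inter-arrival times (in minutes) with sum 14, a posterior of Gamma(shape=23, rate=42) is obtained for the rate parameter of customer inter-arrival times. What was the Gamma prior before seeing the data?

Gamma(shape=17, rate=28)

Gamma–exponential conjugacy: posterior shape = α + n, posterior rate = β + Σtᵢ.
So α = 23 − 6 = 17 and β = 42 − 14 = 28.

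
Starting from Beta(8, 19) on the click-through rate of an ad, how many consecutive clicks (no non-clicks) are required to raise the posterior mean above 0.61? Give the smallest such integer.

k = 22

After k clicks and 0 non-clicks the posterior is Beta(8+k, 19), with mean (8+k)/(8+19+k).
Set (8+k)/(27+k) > 0.61 and solve: k > (0.61·27 − 8)/(1 − 0.61) = 21.718.
The smallest integer exceeding 21.718 is 22.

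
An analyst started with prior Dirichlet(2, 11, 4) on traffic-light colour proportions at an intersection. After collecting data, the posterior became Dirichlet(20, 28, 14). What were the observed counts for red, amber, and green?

For a Dirichlet(α) prior with multinomial counts c, the posterior is Dirichlet(α + c) componentwise.
Counts are posterior − prior componentwise: 20−2=18, 28−11=17, 14−4=10.

counts (18, 17, 10)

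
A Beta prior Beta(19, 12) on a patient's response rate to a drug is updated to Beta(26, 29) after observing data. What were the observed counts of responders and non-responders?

7 responders and 17 non-responders

Under Beta–binomial conjugacy the posterior parameters are (a+s, b+f).
Match parameters: s=26−19=7, f=29−12=17.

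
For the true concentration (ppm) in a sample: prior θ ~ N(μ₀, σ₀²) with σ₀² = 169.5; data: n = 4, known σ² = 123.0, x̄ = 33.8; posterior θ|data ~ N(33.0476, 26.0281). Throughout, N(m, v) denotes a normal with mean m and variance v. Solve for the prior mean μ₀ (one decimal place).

With known observation variance, the Normal–Normal posterior has precision τ_n = τ₀ + n/σ² and mean μ_n = (τ₀μ₀ + (n/σ²)x̄)/τ_n.
Here τ₀ = 1/169.5 = 0.005900 and τ_data = 4/123.0 = 0.032520, so τ_n = 0.038420.
Rearranging for μ₀: μ₀ = (μ_n·τ_n − τ_data·x̄)/τ₀ = (33.0476·0.038420 − 0.032520·33.8) / 0.005900 = 0.170513/0.005900 ≈ 28.9.

μ₀ = 28.9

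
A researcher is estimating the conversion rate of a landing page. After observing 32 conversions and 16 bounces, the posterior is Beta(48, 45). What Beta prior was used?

A Beta(a, b) prior with s successes and f failures in binomial data gives a Beta(a+s, b+f) posterior.
Subtract the data counts: 48−32=16, 45−16=29.

Beta(16, 29)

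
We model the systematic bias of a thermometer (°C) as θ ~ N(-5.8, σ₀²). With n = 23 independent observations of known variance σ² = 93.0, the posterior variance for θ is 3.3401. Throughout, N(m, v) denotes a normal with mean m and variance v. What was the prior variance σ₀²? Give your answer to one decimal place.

For the Normal–Normal model with known σ², precisions add: τ_n = τ₀ + n/σ².
So 1/σ₀² = 1/3.3401 − 23/93.0 = 0.299392 − 0.247312 = 0.052080.
Hence σ₀² = 1/0.052080 ≈ 19.2.

σ₀² = 19.2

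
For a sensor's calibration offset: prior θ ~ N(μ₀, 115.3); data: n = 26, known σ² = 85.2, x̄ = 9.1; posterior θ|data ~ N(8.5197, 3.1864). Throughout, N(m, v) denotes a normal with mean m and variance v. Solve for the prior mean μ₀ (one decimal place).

The posterior mean is a precision-weighted average: μ_n = (τ₀μ₀ + τ_data·x̄)/(τ₀+τ_data), with τ₀=1/σ₀² and τ_data=n/σ².
Here τ₀ = 1/115.3 = 0.008673 and τ_data = 26/85.2 = 0.305164, so τ_n = 0.313837.
Rearranging for μ₀: μ₀ = (μ_n·τ_n − τ_data·x̄)/τ₀ = (8.5197·0.313837 − 0.305164·9.1) / 0.008673 = -0.103195/0.008673 ≈ -11.9.

μ₀ = -11.9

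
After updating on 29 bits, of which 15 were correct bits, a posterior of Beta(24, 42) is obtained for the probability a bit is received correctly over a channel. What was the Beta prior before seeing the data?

A Beta(a, b) prior with s successes and f failures in binomial data gives a Beta(a+s, b+f) posterior.
Subtract the data counts: 24−15=9, 42−14=28.

Beta(9, 28)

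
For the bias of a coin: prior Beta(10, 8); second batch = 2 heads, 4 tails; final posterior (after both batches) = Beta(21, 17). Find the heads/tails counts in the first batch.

Sequential conjugate updates are equivalent to a single update on the pooled data, so total successes = posterior α − prior α and total failures = posterior β − prior β.
Total across both batches: 21−10=11 heads, 17−8=9 tails.
Subtract the second batch: 11−2=9 heads and 9−4=5 tails.

9 heads and 5 tails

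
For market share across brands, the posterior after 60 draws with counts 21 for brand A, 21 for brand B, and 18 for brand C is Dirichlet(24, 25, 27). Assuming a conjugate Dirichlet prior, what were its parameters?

For a Dirichlet(α) prior with multinomial counts c, the posterior is Dirichlet(α + c) componentwise.
Subtract each count from the matching posterior parameter: 24−21=3, 25−21=4, 27−18=9.

Dirichlet(3, 4, 9)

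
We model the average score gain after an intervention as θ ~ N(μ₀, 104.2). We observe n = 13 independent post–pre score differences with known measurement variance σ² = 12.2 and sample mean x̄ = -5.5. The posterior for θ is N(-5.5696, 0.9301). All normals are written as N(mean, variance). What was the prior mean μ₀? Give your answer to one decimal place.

With known observation variance, the Normal–Normal posterior has precision τ_n = τ₀ + n/σ² and mean μ_n = (τ₀μ₀ + (n/σ²)x̄)/τ_n.
Here τ₀ = 1/104.2 = 0.009597 and τ_data = 13/12.2 = 1.065574, so τ_n = 1.075171.
Rearranging for μ₀: μ₀ = (μ_n·τ_n − τ_data·x̄)/τ₀ = (-5.5696·1.075171 − 1.065574·-5.5) / 0.009597 = -0.127615/0.009597 ≈ -13.3.

μ₀ = -13.3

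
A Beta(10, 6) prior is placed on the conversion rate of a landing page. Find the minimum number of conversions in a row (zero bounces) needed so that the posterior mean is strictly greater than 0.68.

k = 3

After k conversions and 0 bounces the posterior is Beta(10+k, 6), with mean (10+k)/(10+6+k).
Set (10+k)/(16+k) > 0.68 and solve: k > (0.68·16 − 10)/(1 − 0.68) = 2.750.
The smallest integer exceeding 2.750 is 3, and checking k=3: (13)/(19) = 0.6842 > 0.68.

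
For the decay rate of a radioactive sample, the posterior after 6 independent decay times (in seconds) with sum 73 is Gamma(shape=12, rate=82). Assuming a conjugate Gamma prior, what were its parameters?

Gamma(shape=6, rate=9)

Gamma–exponential conjugacy: posterior shape = α + n, posterior rate = β + Σtᵢ.
So α = 12 − 6 = 6 and β = 82 − 73 = 9.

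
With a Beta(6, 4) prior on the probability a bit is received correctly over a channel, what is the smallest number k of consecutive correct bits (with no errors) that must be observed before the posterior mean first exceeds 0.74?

k = 6

After k correct bits and 0 errors the posterior is Beta(6+k, 4), with mean (6+k)/(6+4+k).
Set (6+k)/(10+k) > 0.74 and solve: k > (0.74·10 − 6)/(1 − 0.74) = 5.385.
The smallest integer exceeding 5.385 is 6.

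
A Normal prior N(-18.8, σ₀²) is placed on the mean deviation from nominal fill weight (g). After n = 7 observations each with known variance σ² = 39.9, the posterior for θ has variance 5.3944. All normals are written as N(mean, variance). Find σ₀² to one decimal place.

σ₀² = 100.6

Posterior precision equals prior precision plus data precision: 1/σ_n² = 1/σ₀² + n/σ².
So 1/σ₀² = 1/5.3944 − 7/39.9 = 0.185377 − 0.175439 = 0.009938.
Hence σ₀² = 1/0.009938 ≈ 100.6.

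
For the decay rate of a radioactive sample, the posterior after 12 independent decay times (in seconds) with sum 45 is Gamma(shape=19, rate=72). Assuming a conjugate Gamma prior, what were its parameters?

Gamma(shape=7, rate=27)

For an exponential likelihood with a Gamma(α, β) prior on the rate, n observations with total T give posterior Gamma(α+n, β+T).
So α = 19 − 12 = 7 and β = 72 − 45 = 27.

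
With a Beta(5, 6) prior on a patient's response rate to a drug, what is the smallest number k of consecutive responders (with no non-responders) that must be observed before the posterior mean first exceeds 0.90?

k = 50

After k responders and 0 non-responders the posterior is Beta(5+k, 6), with mean (5+k)/(5+6+k).
Set (5+k)/(11+k) > 0.90 and solve: k > (0.90·11 − 5)/(1 − 0.90) = 49.000.
The smallest integer exceeding 49.000 is 50.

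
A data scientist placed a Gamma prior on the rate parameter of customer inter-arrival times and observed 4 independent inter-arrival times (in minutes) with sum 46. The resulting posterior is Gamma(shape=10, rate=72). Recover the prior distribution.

For an exponential likelihood with a Gamma(α, β) prior on the rate, n observations with total T give posterior Gamma(α+n, β+T).
So α = 10 − 4 = 6 and β = 72 − 46 = 26.

Gamma(shape=6, rate=26)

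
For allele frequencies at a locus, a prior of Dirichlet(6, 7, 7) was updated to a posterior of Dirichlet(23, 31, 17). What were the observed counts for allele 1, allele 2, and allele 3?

For a Dirichlet(α) prior with multinomial counts c, the posterior is Dirichlet(α + c) componentwise.
Counts are posterior − prior componentwise: 23−6=17, 31−7=24, 17−7=10.

counts (17, 24, 10)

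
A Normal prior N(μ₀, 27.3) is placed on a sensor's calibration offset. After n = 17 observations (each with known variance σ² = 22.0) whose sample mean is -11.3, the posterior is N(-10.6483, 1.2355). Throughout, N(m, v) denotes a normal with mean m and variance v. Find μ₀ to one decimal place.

The posterior mean is a precision-weighted average: μ_n = (τ₀μ₀ + τ_data·x̄)/(τ₀+τ_data), with τ₀=1/σ₀² and τ_data=n/σ².
Here τ₀ = 1/27.3 = 0.036630 and τ_data = 17/22.0 = 0.772727, so τ_n = 0.809357.
Rearranging for μ₀: μ₀ = (μ_n·τ_n − τ_data·x̄)/τ₀ = (-10.6483·0.809357 − 0.772727·-11.3) / 0.036630 = 0.113539/0.036630 ≈ 3.1.

μ₀ = 3.1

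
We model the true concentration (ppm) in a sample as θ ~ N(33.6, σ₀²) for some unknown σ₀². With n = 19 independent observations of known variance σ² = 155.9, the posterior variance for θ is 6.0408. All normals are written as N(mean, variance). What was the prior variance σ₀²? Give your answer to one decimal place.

σ₀² = 22.9

Posterior precision equals prior precision plus data precision: 1/σ_n² = 1/σ₀² + n/σ².
So 1/σ₀² = 1/6.0408 − 19/155.9 = 0.165541 − 0.121873 = 0.043668.
Hence σ₀² = 1/0.043668 ≈ 22.9.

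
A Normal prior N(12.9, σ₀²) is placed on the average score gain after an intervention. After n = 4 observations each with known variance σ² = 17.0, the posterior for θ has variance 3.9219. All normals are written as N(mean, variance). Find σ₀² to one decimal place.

Posterior precision equals prior precision plus data precision: 1/σ_n² = 1/σ₀² + n/σ².
So 1/σ₀² = 1/3.9219 − 4/17.0 = 0.254978 − 0.235294 = 0.019684.
Hence σ₀² = 1/0.019684 ≈ 50.8.

σ₀² = 50.8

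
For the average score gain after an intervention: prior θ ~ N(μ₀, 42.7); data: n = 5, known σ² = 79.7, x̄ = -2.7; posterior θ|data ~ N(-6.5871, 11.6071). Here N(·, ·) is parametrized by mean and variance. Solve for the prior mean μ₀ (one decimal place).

μ₀ = -17.0

The posterior mean is a precision-weighted average: μ_n = (τ₀μ₀ + τ_data·x̄)/(τ₀+τ_data), with τ₀=1/σ₀² and τ_data=n/σ².
Here τ₀ = 1/42.7 = 0.023419 and τ_data = 5/79.7 = 0.062735, so τ_n = 0.086154.
Rearranging for μ₀: μ₀ = (μ_n·τ_n − τ_data·x̄)/τ₀ = (-6.5871·0.086154 − 0.062735·-2.7) / 0.023419 = -0.398121/0.023419 ≈ -17.0.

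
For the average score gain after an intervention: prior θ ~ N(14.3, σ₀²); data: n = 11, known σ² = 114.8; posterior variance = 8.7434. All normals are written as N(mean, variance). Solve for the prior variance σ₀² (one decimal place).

σ₀² = 53.9

Posterior precision equals prior precision plus data precision: 1/σ_n² = 1/σ₀² + n/σ².
So 1/σ₀² = 1/8.7434 − 11/114.8 = 0.114372 − 0.095819 = 0.018553.
Hence σ₀² = 1/0.018553 ≈ 53.9.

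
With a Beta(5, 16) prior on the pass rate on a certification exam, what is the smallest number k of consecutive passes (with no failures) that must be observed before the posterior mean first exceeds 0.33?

After k passes and 0 failures the posterior is Beta(5+k, 16), with mean (5+k)/(5+16+k).
Set (5+k)/(21+k) > 0.33 and solve: k > (0.33·21 − 5)/(1 − 0.33) = 2.881.
The smallest integer exceeding 2.881 is 3, and checking k=3: (8)/(24) = 0.3333 > 0.33.

k = 3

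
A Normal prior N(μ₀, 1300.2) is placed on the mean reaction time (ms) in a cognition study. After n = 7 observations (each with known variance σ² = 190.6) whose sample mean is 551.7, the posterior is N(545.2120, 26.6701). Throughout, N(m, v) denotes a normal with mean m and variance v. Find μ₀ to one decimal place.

μ₀ = 235.4

With known observation variance, the Normal–Normal posterior has precision τ_n = τ₀ + n/σ² and mean μ_n = (τ₀μ₀ + (n/σ²)x̄)/τ_n.
Here τ₀ = 1/1300.2 = 0.000769 and τ_data = 7/190.6 = 0.036726, so τ_n = 0.037495.
Rearranging for μ₀: μ₀ = (μ_n·τ_n − τ_data·x̄)/τ₀ = (545.2120·0.037495 − 0.036726·551.7) / 0.000769 = 0.180990/0.000769 ≈ 235.4.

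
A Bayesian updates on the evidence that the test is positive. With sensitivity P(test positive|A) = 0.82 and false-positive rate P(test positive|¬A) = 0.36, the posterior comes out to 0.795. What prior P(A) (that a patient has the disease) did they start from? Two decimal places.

P(A) = 0.63

In odds form, posterior odds = prior odds × likelihood ratio, so prior odds = posterior odds ÷ LR.
Posterior odds = 0.795/(1−0.795) = 3.8780. LR = 0.82/0.36 = 2.2778.
Prior odds = 3.8780/2.2778 = 1.7025, so P(A) = 1.7025/(1+1.7025) ≈ 0.63.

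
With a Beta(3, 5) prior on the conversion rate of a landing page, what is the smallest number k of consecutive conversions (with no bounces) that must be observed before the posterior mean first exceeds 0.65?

k = 7

After k conversions and 0 bounces the posterior is Beta(3+k, 5), with mean (3+k)/(3+5+k).
Set (3+k)/(8+k) > 0.65 and solve: k > (0.65·8 − 3)/(1 − 0.65) = 6.286.
The smallest integer exceeding 6.286 is 7.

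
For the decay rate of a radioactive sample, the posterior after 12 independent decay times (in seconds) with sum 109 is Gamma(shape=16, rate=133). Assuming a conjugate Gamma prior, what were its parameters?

Gamma(shape=4, rate=24)

Gamma–exponential conjugacy: posterior shape = α + n, posterior rate = β + Σtᵢ.
So α = 16 − 12 = 4 and β = 133 − 109 = 24.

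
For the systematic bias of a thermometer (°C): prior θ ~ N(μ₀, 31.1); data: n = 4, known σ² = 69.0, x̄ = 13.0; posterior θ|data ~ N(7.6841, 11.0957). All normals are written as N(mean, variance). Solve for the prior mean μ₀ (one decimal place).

μ₀ = -1.9

With known observation variance, the Normal–Normal posterior has precision τ_n = τ₀ + n/σ² and mean μ_n = (τ₀μ₀ + (n/σ²)x̄)/τ_n.
Here τ₀ = 1/31.1 = 0.032154 and τ_data = 4/69.0 = 0.057971, so τ_n = 0.090125.
Rearranging for μ₀: μ₀ = (μ_n·τ_n − τ_data·x̄)/τ₀ = (7.6841·0.090125 − 0.057971·13.0) / 0.032154 = -0.061093/0.032154 ≈ -1.9.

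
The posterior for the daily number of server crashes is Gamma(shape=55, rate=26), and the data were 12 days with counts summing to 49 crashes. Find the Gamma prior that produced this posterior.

Gamma(shape=6, rate=14)

A Gamma(α, β) prior (rate parametrization) on a Poisson rate with n observations summing to S gives posterior Gamma(α+S, β+n).
So α = 55 − 49 = 6 and β = 26 − 12 = 14.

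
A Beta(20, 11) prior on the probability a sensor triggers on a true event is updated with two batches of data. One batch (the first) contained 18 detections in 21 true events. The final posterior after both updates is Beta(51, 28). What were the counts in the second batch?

Sequential conjugate updates are equivalent to a single update on the pooled data, so total successes = posterior α − prior α and total failures = posterior β − prior β.
Total across both batches: 51−20=31 detections, 28−11=17 misses.
Subtract the first batch: 31−18=13 detections and 17−3=14 misses.

13 detections and 14 misses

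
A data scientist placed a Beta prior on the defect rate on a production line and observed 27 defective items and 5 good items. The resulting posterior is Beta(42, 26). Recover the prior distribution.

A Beta(α, β) prior with s successes and f failures in binomial data gives a Beta(α+s, β+f) posterior.
Subtract the data counts: 42−27=15, 26−5=21.

Beta(15, 21)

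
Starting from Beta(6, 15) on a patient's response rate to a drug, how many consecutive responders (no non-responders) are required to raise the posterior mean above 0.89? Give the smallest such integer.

k = 116

After k responders and 0 non-responders the posterior is Beta(6+k, 15), with mean (6+k)/(6+15+k).
Set (6+k)/(21+k) > 0.89 and solve: k > (0.89·21 − 6)/(1 − 0.89) = 115.364.
The smallest integer exceeding 115.364 is 116, and checking k=116: (122)/(137) = 0.8905 > 0.89.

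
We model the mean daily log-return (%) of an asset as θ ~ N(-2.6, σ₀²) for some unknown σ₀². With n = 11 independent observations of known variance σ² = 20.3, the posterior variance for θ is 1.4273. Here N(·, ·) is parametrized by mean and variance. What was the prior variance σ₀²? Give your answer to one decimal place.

σ₀² = 6.3

For the Normal–Normal model with known σ², precisions add: τ_n = τ₀ + n/σ².
So 1/σ₀² = 1/1.4273 − 11/20.3 = 0.700624 − 0.541872 = 0.158752.
Hence σ₀² = 1/0.158752 ≈ 6.3.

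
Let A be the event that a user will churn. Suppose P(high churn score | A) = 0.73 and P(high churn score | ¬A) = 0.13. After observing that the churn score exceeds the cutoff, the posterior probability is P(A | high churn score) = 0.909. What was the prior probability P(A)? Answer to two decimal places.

P(A) = 0.64

Bayes' rule in odds form gives O(A|E) = O(A)·[P(E|A)/P(E|¬A)], hence O(A) = O(A|E)/LR.
Posterior odds = 0.909/(1−0.909) = 9.9890. LR = 0.73/0.13 = 5.6154.
Prior odds = 9.9890/5.6154 = 1.7789, so P(A) = 1.7789/(1+1.7789) ≈ 0.64.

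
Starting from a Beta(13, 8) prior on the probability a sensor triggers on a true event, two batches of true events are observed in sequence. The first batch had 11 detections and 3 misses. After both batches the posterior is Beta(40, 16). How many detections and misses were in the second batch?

Because Beta–binomial updating is additive in the counts, the combined data contributed (α_post−α_prior, β_post−β_prior) successes and failures.
Total across both batches: 40−13=27 detections, 16−8=8 misses.
Subtract the first batch: 27−11=16 detections and 8−3=5 misses.

16 detections and 5 misses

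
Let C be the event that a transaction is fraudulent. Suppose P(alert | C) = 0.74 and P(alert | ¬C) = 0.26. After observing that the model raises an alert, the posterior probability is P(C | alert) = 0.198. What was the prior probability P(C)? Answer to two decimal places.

P(C) = 0.08

Bayes' rule in odds form gives O(C|E) = O(C)·[P(E|C)/P(E|¬C)], hence O(C) = O(C|E)/LR.
Posterior odds = 0.198/(1−0.198) = 0.2469. LR = 0.74/0.26 = 2.8462.
Prior odds = 0.2469/2.8462 = 0.0867, so P(C) = 0.0867/(1+0.0867) ≈ 0.08.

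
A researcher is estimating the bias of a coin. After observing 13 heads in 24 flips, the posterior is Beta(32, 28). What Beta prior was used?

Beta(19, 17)

Beta is conjugate to the binomial likelihood: posterior = Beta(α+s, β+f).
So α = 32 − 13 = 19 and β = 28 − 11 = 17.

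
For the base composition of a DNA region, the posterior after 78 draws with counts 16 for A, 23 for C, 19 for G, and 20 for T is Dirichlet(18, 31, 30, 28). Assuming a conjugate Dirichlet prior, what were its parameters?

For a Dirichlet(α) prior with multinomial counts c, the posterior is Dirichlet(α + c) componentwise.
Subtract each count from the matching posterior parameter: 18−16=2, 31−23=8, 30−19=11, 28−20=8.

Dirichlet(2, 8, 11, 8)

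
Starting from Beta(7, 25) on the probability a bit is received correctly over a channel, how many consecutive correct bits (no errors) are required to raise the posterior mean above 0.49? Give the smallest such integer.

After k correct bits and 0 errors the posterior is Beta(7+k, 25), with mean (7+k)/(7+25+k).
Set (7+k)/(32+k) > 0.49 and solve: k > (0.49·32 − 7)/(1 − 0.49) = 17.020.
The smallest integer exceeding 17.020 is 18.

k = 18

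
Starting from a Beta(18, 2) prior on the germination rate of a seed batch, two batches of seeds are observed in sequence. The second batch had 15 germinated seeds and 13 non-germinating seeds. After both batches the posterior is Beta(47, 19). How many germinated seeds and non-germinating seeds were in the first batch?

14 germinated seeds and 4 non-germinating seeds

Because Beta–binomial updating is additive in the counts, the combined data contributed (α_post−α_prior, β_post−β_prior) successes and failures.
Total across both batches: 47−18=29 germinated seeds, 19−2=17 non-germinating seeds.
Subtract the second batch: 29−15=14 germinated seeds and 17−13=4 non-germinating seeds.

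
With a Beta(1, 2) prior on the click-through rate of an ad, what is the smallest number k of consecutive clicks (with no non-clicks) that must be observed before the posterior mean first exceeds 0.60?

After k clicks and 0 non-clicks the posterior is Beta(1+k, 2), with mean (1+k)/(1+2+k).
Set (1+k)/(3+k) > 0.60 and solve: k > (0.60·3 − 1)/(1 − 0.60) = 2.000.
The smallest integer exceeding 2.000 is 3, and checking k=3: (4)/(6) = 0.6667 > 0.60.

k = 3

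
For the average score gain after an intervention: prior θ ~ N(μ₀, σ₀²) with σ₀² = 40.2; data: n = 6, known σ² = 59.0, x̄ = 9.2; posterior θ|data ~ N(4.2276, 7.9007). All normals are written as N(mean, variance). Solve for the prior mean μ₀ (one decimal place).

μ₀ = -16.1

With known observation variance, the Normal–Normal posterior has precision τ_n = τ₀ + n/σ² and mean μ_n = (τ₀μ₀ + (n/σ²)x̄)/τ_n.
Here τ₀ = 1/40.2 = 0.024876 and τ_data = 6/59.0 = 0.101695, so τ_n = 0.126571.
Rearranging for μ₀: μ₀ = (μ_n·τ_n − τ_data·x̄)/τ₀ = (4.2276·0.126571 − 0.101695·9.2) / 0.024876 = -0.400502/0.024876 ≈ -16.1.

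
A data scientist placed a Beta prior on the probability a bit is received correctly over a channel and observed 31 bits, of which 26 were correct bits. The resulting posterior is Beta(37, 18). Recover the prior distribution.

Beta(11, 13)

Under Beta–binomial conjugacy the posterior parameters are (a+s, b+f).
So a = 37 − 26 = 11 and b = 18 − 5 = 13.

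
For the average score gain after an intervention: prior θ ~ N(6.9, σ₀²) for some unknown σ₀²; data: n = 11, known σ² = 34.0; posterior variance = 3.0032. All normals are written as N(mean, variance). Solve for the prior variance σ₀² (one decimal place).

Posterior precision equals prior precision plus data precision: 1/σ_n² = 1/σ₀² + n/σ².
So 1/σ₀² = 1/3.0032 − 11/34.0 = 0.332978 − 0.323529 = 0.009449.
Hence σ₀² = 1/0.009449 ≈ 105.8.

σ₀² = 105.8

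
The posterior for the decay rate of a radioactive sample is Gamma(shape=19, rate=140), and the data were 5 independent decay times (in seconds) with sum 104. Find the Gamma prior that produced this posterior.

Gamma(shape=14, rate=36)

For an exponential likelihood with a Gamma(α, β) prior on the rate, n observations with total T give posterior Gamma(α+n, β+T).
So α = 19 − 5 = 14 and β = 140 − 104 = 36.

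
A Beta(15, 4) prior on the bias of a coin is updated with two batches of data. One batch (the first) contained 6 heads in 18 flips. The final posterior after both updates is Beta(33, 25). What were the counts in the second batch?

12 heads and 9 tails

Because Beta–binomial updating is additive in the counts, the combined data contributed (α_post−α_prior, β_post−β_prior) successes and failures.
Total across both batches: 33−15=18 heads, 25−4=21 tails.
Subtract the first batch: 18−6=12 heads and 21−12=9 tails.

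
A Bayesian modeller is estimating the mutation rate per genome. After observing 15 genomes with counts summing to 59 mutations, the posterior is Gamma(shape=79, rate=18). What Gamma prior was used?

Gamma–Poisson conjugacy: posterior shape = α + Σxᵢ, posterior rate = β + n.
So α = 79 − 59 = 20 and β = 18 − 15 = 3.

Gamma(shape=20, rate=3)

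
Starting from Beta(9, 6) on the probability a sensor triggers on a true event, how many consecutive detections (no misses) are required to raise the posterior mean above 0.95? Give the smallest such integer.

After k detections and 0 misses the posterior is Beta(9+k, 6), with mean (9+k)/(9+6+k).
Set (9+k)/(15+k) > 0.95 and solve: k > (0.95·15 − 9)/(1 − 0.95) = 105.000.
The smallest integer exceeding 105.000 is 106, and checking k=106: (115)/(121) = 0.9504 > 0.95.

k = 106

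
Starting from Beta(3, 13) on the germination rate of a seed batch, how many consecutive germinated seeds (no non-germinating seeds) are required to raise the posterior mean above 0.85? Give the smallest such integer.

k = 71

After k germinated seeds and 0 non-germinating seeds the posterior is Beta(3+k, 13), with mean (3+k)/(3+13+k).
Set (3+k)/(16+k) > 0.85 and solve: k > (0.85·16 − 3)/(1 − 0.85) = 70.667.
The smallest integer exceeding 70.667 is 71, and checking k=71: (74)/(87) = 0.8506 > 0.85.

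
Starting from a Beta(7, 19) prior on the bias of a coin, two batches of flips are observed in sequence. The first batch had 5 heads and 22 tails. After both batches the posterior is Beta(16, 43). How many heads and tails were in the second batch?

4 heads and 2 tails

Because Beta–binomial updating is additive in the counts, the combined data contributed (α_post−α_prior, β_post−β_prior) successes and failures.
Total across both batches: 16−7=9 heads, 43−19=24 tails.
Subtract the first batch: 9−5=4 heads and 24−22=2 tails.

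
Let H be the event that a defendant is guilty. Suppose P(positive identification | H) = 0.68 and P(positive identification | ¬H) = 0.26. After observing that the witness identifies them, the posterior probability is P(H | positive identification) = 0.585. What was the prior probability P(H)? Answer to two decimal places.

P(H) = 0.35

Bayes' rule in odds form gives O(H|E) = O(H)·[P(E|H)/P(E|¬H)], hence O(H) = O(H|E)/LR.
Posterior odds = 0.585/(1−0.585) = 1.4096. LR = 0.68/0.26 = 2.6154.
Prior odds = 1.4096/2.6154 = 0.5390, so P(H) = 0.5390/(1+0.5390) ≈ 0.35.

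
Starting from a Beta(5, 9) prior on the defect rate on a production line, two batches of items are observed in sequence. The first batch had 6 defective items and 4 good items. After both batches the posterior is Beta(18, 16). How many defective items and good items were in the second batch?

7 defective items and 3 good items

Sequential conjugate updates are equivalent to a single update on the pooled data, so total successes = posterior α − prior α and total failures = posterior β − prior β.
Total across both batches: 18−5=13 defective items, 16−9=7 good items.
Subtract the first batch: 13−6=7 defective items and 7−4=3 good items.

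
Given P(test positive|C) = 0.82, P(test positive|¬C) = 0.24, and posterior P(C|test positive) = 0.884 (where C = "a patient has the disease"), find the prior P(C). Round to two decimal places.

P(C) = 0.69

Bayes' rule in odds form gives O(C|E) = O(C)·[P(E|C)/P(E|¬C)], hence O(C) = O(C|E)/LR.
Posterior odds = 0.884/(1−0.884) = 7.6207. LR = 0.82/0.24 = 3.4167.
Prior odds = 7.6207/3.4167 = 2.2304, so P(C) = 2.2304/(1+2.2304) ≈ 0.69.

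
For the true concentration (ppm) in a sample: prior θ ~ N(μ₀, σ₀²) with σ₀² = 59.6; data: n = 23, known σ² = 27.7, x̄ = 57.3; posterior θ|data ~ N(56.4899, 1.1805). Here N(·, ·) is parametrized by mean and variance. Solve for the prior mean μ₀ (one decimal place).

The posterior mean is a precision-weighted average: μ_n = (τ₀μ₀ + τ_data·x̄)/(τ₀+τ_data), with τ₀=1/σ₀² and τ_data=n/σ².
Here τ₀ = 1/59.6 = 0.016779 and τ_data = 23/27.7 = 0.830325, so τ_n = 0.847104.
Rearranging for μ₀: μ₀ = (μ_n·τ_n − τ_data·x̄)/τ₀ = (56.4899·0.847104 − 0.830325·57.3) / 0.016779 = 0.275198/0.016779 ≈ 16.4.

μ₀ = 16.4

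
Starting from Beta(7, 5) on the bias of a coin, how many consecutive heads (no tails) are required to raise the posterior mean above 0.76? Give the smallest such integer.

k = 9

After k heads and 0 tails the posterior is Beta(7+k, 5), with mean (7+k)/(7+5+k).
Set (7+k)/(12+k) > 0.76 and solve: k > (0.76·12 − 7)/(1 − 0.76) = 8.833.
The smallest integer exceeding 8.833 is 9.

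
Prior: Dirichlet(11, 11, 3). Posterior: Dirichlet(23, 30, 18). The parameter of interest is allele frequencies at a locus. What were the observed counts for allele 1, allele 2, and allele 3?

For a Dirichlet(α) prior with multinomial counts c, the posterior is Dirichlet(α + c) componentwise.
Counts are posterior − prior componentwise: 23−11=12, 30−11=19, 18−3=15.

counts (12, 19, 15)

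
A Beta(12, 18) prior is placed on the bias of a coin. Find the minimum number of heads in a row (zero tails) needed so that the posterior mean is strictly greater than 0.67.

k = 25

After k heads and 0 tails the posterior is Beta(12+k, 18), with mean (12+k)/(12+18+k).
Set (12+k)/(30+k) > 0.67 and solve: k > (0.67·30 − 12)/(1 − 0.67) = 24.545.
The smallest integer exceeding 24.545 is 25.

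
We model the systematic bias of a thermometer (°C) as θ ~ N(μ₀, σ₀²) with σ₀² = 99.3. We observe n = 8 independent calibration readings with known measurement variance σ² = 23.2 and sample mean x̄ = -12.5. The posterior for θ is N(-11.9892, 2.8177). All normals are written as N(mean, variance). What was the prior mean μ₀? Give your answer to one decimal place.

With known observation variance, the Normal–Normal posterior has precision τ_n = τ₀ + n/σ² and mean μ_n = (τ₀μ₀ + (n/σ²)x̄)/τ_n.
Here τ₀ = 1/99.3 = 0.010070 and τ_data = 8/23.2 = 0.344828, so τ_n = 0.354898.
Rearranging for μ₀: μ₀ = (μ_n·τ_n − τ_data·x̄)/τ₀ = (-11.9892·0.354898 − 0.344828·-12.5) / 0.010070 = 0.055407/0.010070 ≈ 5.5.

μ₀ = 5.5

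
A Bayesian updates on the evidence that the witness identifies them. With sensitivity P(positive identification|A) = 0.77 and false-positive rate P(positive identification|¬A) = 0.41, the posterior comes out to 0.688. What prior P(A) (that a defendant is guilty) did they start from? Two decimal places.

In odds form, posterior odds = prior odds × likelihood ratio, so prior odds = posterior odds ÷ LR.
Posterior odds = 0.688/(1−0.688) = 2.2051. LR = 0.77/0.41 = 1.8780.
Prior odds = 2.2051/1.8780 = 1.1742, so P(A) = 1.1742/(1+1.1742) ≈ 0.54.

P(A) = 0.54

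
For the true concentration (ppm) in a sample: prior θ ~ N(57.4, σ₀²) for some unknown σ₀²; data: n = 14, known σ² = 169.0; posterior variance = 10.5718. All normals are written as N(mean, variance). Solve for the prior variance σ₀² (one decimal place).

For the Normal–Normal model with known σ², precisions add: τ_n = τ₀ + n/σ².
So 1/σ₀² = 1/10.5718 − 14/169.0 = 0.094591 − 0.082840 = 0.011751.
Hence σ₀² = 1/0.011751 ≈ 85.1.

σ₀² = 85.1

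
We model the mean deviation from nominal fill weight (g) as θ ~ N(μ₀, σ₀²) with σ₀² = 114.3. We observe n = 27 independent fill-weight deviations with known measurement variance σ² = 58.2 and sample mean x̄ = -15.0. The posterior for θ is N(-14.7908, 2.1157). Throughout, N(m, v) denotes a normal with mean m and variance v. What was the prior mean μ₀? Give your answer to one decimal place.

With known observation variance, the Normal–Normal posterior has precision τ_n = τ₀ + n/σ² and mean μ_n = (τ₀μ₀ + (n/σ²)x̄)/τ_n.
Here τ₀ = 1/114.3 = 0.008749 and τ_data = 27/58.2 = 0.463918, so τ_n = 0.472667.
Rearranging for μ₀: μ₀ = (μ_n·τ_n − τ_data·x̄)/τ₀ = (-14.7908·0.472667 − 0.463918·-15.0) / 0.008749 = -0.032353/0.008749 ≈ -3.7.

μ₀ = -3.7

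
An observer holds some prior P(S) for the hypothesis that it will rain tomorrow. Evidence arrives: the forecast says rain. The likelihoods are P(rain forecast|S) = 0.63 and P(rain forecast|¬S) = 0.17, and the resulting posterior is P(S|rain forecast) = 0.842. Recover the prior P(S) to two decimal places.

P(S) = 0.59

Bayes' rule in odds form gives O(S|E) = O(S)·[P(E|S)/P(E|¬S)], hence O(S) = O(S|E)/LR.
Posterior odds = 0.842/(1−0.842) = 5.3291. LR = 0.63/0.17 = 3.7059.
Prior odds = 5.3291/3.7059 = 1.4380, so P(S) = 1.4380/(1+1.4380) ≈ 0.59.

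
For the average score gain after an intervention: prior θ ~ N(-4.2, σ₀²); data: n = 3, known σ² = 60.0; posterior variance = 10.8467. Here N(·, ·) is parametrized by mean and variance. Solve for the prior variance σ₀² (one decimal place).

Posterior precision equals prior precision plus data precision: 1/σ_n² = 1/σ₀² + n/σ².
So 1/σ₀² = 1/10.8467 − 3/60.0 = 0.092194 − 0.050000 = 0.042194.
Hence σ₀² = 1/0.042194 ≈ 23.7.

σ₀² = 23.7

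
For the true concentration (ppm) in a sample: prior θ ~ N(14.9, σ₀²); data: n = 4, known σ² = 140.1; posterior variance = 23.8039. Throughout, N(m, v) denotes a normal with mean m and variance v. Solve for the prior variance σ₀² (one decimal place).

Posterior precision equals prior precision plus data precision: 1/σ_n² = 1/σ₀² + n/σ².
So 1/σ₀² = 1/23.8039 − 4/140.1 = 0.042010 − 0.028551 = 0.013459.
Hence σ₀² = 1/0.013459 ≈ 74.3.

σ₀² = 74.3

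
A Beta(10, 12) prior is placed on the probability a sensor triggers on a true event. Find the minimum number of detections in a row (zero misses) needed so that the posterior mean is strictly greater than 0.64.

k = 12

After k detections and 0 misses the posterior is Beta(10+k, 12), with mean (10+k)/(10+12+k).
Set (10+k)/(22+k) > 0.64 and solve: k > (0.64·22 − 10)/(1 − 0.64) = 11.333.
The smallest integer exceeding 11.333 is 12, and checking k=12: (22)/(34) = 0.6471 > 0.64.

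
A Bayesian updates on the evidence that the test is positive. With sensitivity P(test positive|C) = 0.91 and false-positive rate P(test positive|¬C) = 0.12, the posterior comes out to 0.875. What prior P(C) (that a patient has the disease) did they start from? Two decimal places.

P(C) = 0.48

In odds form, posterior odds = prior odds × likelihood ratio, so prior odds = posterior odds ÷ LR.
Posterior odds = 0.875/(1−0.875) = 7.0000. LR = 0.91/0.12 = 7.5833.
Prior odds = 7.0000/7.5833 = 0.9231, so P(C) = 0.9231/(1+0.9231) ≈ 0.48.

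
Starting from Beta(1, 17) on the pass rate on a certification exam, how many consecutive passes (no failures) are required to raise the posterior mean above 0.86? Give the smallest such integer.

After k passes and 0 failures the posterior is Beta(1+k, 17), with mean (1+k)/(1+17+k).
Set (1+k)/(18+k) > 0.86 and solve: k > (0.86·18 − 1)/(1 − 0.86) = 103.429.
The smallest integer exceeding 103.429 is 104, and checking k=104: (105)/(122) = 0.8607 > 0.86.

k = 104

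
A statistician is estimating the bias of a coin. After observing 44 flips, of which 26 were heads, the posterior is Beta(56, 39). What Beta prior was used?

Under Beta–binomial conjugacy the posterior parameters are (α+s, β+f).
Subtract the data counts: 56−26=30, 39−18=21.

Beta(30, 21)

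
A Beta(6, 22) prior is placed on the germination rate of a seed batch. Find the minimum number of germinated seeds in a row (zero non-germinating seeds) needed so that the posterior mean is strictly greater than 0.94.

After k germinated seeds and 0 non-germinating seeds the posterior is Beta(6+k, 22), with mean (6+k)/(6+22+k).
Set (6+k)/(28+k) > 0.94 and solve: k > (0.94·28 − 6)/(1 − 0.94) = 338.667.
The smallest integer exceeding 338.667 is 339, and checking k=339: (345)/(367) = 0.9401 > 0.94.

k = 339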